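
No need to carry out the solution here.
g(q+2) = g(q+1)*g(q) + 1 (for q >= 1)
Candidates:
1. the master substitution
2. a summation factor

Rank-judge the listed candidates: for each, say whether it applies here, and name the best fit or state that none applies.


Diagnosis: no special technique — no ansatz, no master substitution, no summation factor survives the nonlinearity here.
- the master substitution: with no divided-index recursive call, reindexing by powers of a base buys nothing.
- a summation factor: the recursion is nonlinear — outside the first-order linear family a summation factor addresses.


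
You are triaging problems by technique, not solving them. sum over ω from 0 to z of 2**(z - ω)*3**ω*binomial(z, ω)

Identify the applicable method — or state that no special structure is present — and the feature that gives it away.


Verdict: the binomial theorem — binomial(z, ω) weighting matched powers of 3 and 2 is the expanded form of (3 + 2)^z — fold it back up.


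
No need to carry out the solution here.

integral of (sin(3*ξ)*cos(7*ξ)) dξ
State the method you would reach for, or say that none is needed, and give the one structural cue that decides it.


Diagnosis: a trigonometric identity — sin(3*ξ)*cos(7*ξ) is a beat pattern — rewrite the product as a sum of single-frequency waves before integrating.


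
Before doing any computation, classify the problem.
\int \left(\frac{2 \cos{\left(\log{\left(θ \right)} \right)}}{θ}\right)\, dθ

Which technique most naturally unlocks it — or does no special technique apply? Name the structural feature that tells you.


Method: u-substitution — read it as f(\log{\left(θ \right)}) times a constant multiple of d(\log{\left(θ \right)}): one substitution, u = \log{\left(θ \right)}, finishes it.


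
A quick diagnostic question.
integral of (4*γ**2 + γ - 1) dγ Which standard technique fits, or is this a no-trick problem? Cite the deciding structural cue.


Verdict: no special technique — nothing composite, nothing rational, nothing trigonometric — each constant-multiple power of γ integrates by the power rule alone.


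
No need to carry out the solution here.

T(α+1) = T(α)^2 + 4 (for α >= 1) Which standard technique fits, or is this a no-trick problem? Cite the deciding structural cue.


Method: no special technique — this one you iterate or analyze qualitatively: the nonlinearity defeats linear solution methods.


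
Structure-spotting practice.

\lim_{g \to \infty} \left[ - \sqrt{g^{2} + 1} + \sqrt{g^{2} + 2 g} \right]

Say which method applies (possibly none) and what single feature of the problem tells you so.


Best approach: conjugate multiplication — neither \sqrt{g^{2} + 2 g} nor \sqrt{g^{2} + 1} converges alone, so rewrite their difference as a conjugate-rationalized quotient first.


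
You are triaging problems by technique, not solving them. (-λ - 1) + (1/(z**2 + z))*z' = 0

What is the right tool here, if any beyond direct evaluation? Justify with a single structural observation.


Method: separation of variables — solved for the derivative, the right side splits multiplicatively into a function of each variable alone — divide and integrate each side. Rearranged, this also fits the Bernoulli template directly; separation reads the product structure as given.


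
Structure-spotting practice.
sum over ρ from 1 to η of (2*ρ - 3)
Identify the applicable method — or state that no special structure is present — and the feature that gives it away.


Verdict: no special technique — recognize the absence of structure: constant-multiple powers of ρ summed plainly, no special method required.


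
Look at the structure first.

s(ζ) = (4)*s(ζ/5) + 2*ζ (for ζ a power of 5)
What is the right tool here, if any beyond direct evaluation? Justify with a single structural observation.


Method: the master substitution — the recursive call is at index ζ/5 rather than a shift, a divide-and-conquer shape — substituting ζ = 5^m linearizes it.


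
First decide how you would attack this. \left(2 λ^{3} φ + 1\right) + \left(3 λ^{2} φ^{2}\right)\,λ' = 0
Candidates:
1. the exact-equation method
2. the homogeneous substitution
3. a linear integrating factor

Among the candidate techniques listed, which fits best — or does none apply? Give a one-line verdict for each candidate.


Verdict: the exact-equation method — checking ∂/∂λ of 2 λ^{3} φ + 1 against ∂/∂φ of 3 λ^{2} φ^{2}: they match — the equation is exact as it stands.
- the exact-equation method: yes, a natural case for it.
- the homogeneous substitution: the slope is not a function of the ratio of the variables alone.
- a linear integrating factor: the unknown enters nonlinearly (through a power, a denominator, or a transcendental function), which the linear integrating-factor recipe cannot absorb as-is — any repair would come from a preliminary substitution, not the factor.


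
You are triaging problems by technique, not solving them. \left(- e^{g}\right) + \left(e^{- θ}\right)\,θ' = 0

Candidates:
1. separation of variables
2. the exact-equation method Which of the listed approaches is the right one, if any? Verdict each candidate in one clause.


Best approach: separation of variables — one side of the product carries the independent variable, the other the unknown — the textbook separation shape.
- separation of variables — applies; the problem has the shape this method handles.
- the exact-equation method: with no real cross-dependence between the variables, the exact-equation machinery is a detour rather than the natural reading.


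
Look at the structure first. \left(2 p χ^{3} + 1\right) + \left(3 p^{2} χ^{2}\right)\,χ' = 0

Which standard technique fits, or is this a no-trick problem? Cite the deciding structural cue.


Best approach: the exact-equation method — check exactness first: here it holds (2 p χ^{3} + 1, 3 p^{2} χ^{2} have matching cross partials), so no integrating factor is needed.


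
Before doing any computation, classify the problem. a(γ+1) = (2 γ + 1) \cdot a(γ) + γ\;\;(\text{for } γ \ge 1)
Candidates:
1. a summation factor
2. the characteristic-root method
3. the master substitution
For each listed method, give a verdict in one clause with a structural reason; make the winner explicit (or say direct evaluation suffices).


Verdict: a summation factor — because the multiplier 2 γ + 1 is index-dependent, divide through by its running product and sum the resulting differences.
- a summation factor: yes — fits the structure here.
- the characteristic-root method — the coefficients vary with the index, breaking the constant-coefficient structure the method needs.
- the master substitution: there is no divide-the-index recursive argument.


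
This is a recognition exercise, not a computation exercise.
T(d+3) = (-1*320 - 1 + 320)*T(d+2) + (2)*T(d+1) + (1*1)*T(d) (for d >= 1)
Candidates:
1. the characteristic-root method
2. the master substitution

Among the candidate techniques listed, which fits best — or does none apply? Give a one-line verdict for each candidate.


Diagnosis: the characteristic-root method — because shifting d leaves the equation's coefficients unchanged, exponential trials reduce it to algebra.
- the characteristic-root method — a fit — the right tool for this form.
- the master substitution — the recursion shifts the index rather than dividing it.


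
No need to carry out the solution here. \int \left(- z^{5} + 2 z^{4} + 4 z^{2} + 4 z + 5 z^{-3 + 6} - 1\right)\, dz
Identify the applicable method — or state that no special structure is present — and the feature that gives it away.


Method: no special technique — the integrand is a sum of constant multiples of powers of z — integrate term by term.


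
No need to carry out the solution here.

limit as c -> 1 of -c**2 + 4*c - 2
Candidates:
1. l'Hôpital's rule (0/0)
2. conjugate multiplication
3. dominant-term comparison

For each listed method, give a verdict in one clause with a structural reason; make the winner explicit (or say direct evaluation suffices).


Best approach: no special technique — no denominator vanishes and nothing blows up at 1: direct substitution is the whole computation.
- l'Hôpital's rule (0/0) — substituting the point produces a determinate value, not a 0 over 0 clash.
- conjugate multiplication: the conjugate move applies to radical differences, which this is not.
- dominant-term comparison — this limit is not decided by comparing polynomial growth at infinity.


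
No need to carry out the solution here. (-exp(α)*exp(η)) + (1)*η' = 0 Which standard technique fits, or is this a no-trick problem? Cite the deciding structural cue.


Diagnosis: separation of variables — solved for the derivative, the right side factors as exp(α) times exp(η) — all α-dependence separates from all η-dependence.


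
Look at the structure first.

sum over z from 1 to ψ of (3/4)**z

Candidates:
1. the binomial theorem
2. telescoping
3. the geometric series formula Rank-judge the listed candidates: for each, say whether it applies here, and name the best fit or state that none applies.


Method: the geometric series formula — check a ratio of consecutive terms: it is 3/4, independent of the index, so the geometric formula closes the sum.
- the binomial theorem: the terms do not reassemble into a binomial power.
- telescoping — as presented, consecutive terms share no shifted copy to cancel against — no rewrite is on display to change that.
- the geometric series formula: yes — fits the structure here.


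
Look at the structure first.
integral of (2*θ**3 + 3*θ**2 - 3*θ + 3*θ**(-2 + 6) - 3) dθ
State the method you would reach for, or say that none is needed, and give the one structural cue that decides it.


Verdict: no special technique — every term is a constant multiple of a power of θ; term-wise power-rule integration needs no preliminary transformation.


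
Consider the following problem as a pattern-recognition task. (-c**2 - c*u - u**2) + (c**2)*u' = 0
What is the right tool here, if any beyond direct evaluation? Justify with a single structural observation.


Method: the homogeneous substitution — scaling c and u together leaves the slope fixed — it depends only on u/c, so substitute the ratio.


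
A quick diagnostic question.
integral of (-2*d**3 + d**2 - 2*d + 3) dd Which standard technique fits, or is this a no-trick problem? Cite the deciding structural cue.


Diagnosis: no special technique — scan for structure and find none: constant multiples of powers of d, integrate directly.


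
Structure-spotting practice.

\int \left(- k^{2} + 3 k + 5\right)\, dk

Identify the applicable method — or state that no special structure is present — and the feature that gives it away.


Technique: no special technique — nothing composite, nothing rational, nothing trigonometric — each constant-multiple power of k integrates by the power rule alone.


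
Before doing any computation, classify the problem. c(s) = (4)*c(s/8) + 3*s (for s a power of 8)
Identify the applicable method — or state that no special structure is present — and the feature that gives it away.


Verdict: the master substitution — the index is divided (s/8), not shifted — substitute s = 8^m to straighten it into a shift recurrence.


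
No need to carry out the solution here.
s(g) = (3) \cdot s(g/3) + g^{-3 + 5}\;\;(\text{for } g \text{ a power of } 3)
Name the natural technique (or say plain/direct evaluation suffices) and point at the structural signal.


Verdict: the master substitution — the argument shrinks by the factor 3, so measure the index on a logarithmic scale and the recursion becomes a shift.


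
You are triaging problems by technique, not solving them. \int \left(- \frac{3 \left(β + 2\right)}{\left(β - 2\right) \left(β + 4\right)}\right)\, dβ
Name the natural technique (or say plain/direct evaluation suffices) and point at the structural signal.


Verdict: partial fractions — a proper rational integrand whose denominator splits into simpler factors — decompose into partial fractions first.


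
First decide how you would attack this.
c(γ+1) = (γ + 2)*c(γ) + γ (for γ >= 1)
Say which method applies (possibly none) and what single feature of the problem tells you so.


Method: a summation factor — an index-dependent multiplier γ + 2 rules out characteristic roots; a summation factor converts it to a pure difference.


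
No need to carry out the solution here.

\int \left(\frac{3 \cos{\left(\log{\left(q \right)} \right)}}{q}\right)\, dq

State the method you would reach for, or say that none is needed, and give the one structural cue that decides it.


Technique: u-substitution — collected, the integrand has one factor that is, up to a constant, the derivative of an inner expression the rest depends on — substitute for that inner expression.


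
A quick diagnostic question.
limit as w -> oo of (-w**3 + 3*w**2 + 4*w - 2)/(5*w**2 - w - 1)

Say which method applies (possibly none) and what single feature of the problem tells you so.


Technique: dominant-term comparison — growth-rate triage: the leading powers of w decide the limit, everything else is noise. l'Hôpital's at-infinity variant applies to the expression viewed as a single quotient; the leading-term comparison is the direct route.


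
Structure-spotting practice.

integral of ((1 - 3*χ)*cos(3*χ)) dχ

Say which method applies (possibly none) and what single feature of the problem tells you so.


Diagnosis: integration by parts — differentiate 1 - 3*χ, integrate cos(3*χ): each pass lowers the polynomial degree, so parts terminates.


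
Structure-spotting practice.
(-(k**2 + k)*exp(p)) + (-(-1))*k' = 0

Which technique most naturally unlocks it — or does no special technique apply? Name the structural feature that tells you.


Diagnosis: separation of variables — solved for the derivative, the right side splits multiplicatively into a function of each variable alone — divide and integrate each side. This doubles as a Bernoulli equation in the unknown as written; dividing and integrating works on it directly.


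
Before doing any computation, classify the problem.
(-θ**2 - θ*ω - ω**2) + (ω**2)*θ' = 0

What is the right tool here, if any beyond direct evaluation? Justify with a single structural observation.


Best approach: the homogeneous substitution — the slope's numerator and denominator have matching total degree, so it depends only on θ/ω and the ratio substitution collapses it.


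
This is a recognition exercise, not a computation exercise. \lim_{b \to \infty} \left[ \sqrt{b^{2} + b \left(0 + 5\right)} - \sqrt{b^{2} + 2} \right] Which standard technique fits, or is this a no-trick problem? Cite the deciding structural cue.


Best approach: conjugate multiplication — two divergent pieces with a minus sign between them and a radical in the mix: rationalize \sqrt{b^{2} + b \left(0 + 5\right)} - \sqrt{b^{2} + 2} before any limit law applies.


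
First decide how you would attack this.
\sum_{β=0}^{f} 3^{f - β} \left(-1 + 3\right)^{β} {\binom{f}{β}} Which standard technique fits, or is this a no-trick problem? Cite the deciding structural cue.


Diagnosis: the binomial theorem — binomial coefficients against complementary powers of (-1 + 3) and 3: recognize the binomial expansion and resum.


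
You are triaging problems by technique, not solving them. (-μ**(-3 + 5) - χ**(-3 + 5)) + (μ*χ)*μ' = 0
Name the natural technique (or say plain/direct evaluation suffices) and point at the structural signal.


Best approach: the homogeneous substitution — the slope is degree-zero homogeneous: the ratio substitution v = μ/χ collapses it. Rearranged, this also fits the Bernoulli template directly; the homogeneous substitution reads the structure without the rearrangement.


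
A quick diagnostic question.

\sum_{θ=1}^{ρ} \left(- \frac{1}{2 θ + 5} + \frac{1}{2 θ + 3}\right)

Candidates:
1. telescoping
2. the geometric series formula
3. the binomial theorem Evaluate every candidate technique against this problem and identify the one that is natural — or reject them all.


Best approach: telescoping — write out three consecutive terms and watch the interior cancel: the advanced copy one term subtracts reappears as the very next term's leading piece, pair after pair.
- telescoping — yes — fits the structure here.
- the geometric series formula: no single multiplier carries one term to the next throughout the sum.
- the binomial theorem — no binomial coefficients pair with matched powers.


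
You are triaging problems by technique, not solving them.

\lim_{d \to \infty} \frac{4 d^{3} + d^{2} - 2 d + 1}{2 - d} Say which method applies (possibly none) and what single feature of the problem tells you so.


Diagnosis: dominant-term comparison — as d grows, only the highest-degree terms matter — compare leading terms and read the limit off. As a single quotient, the ∞/∞ shape would yield to repeated differentiation as well — the growth comparison gets there in one look.


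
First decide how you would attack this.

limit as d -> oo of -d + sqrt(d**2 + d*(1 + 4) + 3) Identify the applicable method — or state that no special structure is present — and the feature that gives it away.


Diagnosis: conjugate multiplication — the ∞ − ∞ radical form is the exact trigger for the conjugate maneuver.


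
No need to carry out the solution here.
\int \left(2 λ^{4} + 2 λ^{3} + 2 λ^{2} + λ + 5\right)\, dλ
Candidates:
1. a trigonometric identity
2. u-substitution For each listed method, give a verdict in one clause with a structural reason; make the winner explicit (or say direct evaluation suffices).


Best approach: no special technique — nothing composite, nothing rational, nothing trigonometric — each constant-multiple power of λ integrates by the power rule alone.
- a trigonometric identity — no sine or cosine appears, so there is nothing for a trigonometric identity to act on.
- u-substitution — any workable substitution here is cosmetic — the integrand is already in directly integrable form.


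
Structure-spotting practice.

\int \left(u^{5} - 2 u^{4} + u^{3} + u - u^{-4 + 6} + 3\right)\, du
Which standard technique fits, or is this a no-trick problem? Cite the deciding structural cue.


Best approach: no special technique — a term-by-term power-rule job in u; no substitution or rearrangement earns its keep here.


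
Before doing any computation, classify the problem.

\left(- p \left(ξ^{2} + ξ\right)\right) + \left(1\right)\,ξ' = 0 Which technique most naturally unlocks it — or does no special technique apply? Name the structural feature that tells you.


Best approach: separation of variables — separating collects all ξ-dependence with the derivative and leaves all p-dependence opposite: variables separate. A Bernoulli substitution applies to this equation as given; separation takes the same equation in its displayed form.


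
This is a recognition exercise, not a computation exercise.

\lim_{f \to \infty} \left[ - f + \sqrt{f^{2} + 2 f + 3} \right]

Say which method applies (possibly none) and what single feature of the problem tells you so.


Technique: conjugate multiplication — both pieces blow up but their difference is finite; the conjugate trick rationalizes \sqrt{f^{2} + 2 f + 3} - f.


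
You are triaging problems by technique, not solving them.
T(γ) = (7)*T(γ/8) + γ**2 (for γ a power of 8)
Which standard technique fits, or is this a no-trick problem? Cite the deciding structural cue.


Diagnosis: the master substitution — the argument shrinks by the factor 8, so measure the index on a logarithmic scale and the recursion becomes a shift.


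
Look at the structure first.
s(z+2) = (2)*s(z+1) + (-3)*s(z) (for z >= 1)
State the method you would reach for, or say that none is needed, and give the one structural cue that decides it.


Verdict: the characteristic-root method — shift-invariance with fixed coefficients calls for exponential trials; the characteristic polynomial finds every r^z.


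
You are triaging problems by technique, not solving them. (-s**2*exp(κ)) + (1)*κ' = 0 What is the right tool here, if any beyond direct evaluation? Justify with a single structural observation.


Method: separation of variables — separating collects all κ-dependence with the derivative and leaves all s-dependence opposite: variables separate.


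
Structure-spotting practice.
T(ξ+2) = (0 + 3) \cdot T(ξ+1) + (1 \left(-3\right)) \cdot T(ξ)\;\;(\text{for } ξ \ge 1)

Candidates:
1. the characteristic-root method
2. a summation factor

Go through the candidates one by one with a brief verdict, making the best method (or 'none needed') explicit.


Best approach: the characteristic-root method — constant coefficients and linearity mean the ansatz r^ξ reduces it to solving the characteristic polynomial.
- the characteristic-root method — yes, a natural case for it.
- a summation factor — the recurrence reaches back more than one step, outside the first-order family a summation factor normalizes.


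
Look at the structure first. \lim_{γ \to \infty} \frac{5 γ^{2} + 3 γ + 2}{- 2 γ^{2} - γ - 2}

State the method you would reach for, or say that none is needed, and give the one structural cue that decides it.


Verdict: dominant-term comparison — growth-rate triage: the leading powers of γ decide the limit, everything else is noise. l'Hôpital's at-infinity variant applies to the expression viewed as a single quotient; the leading-term comparison is the direct route.


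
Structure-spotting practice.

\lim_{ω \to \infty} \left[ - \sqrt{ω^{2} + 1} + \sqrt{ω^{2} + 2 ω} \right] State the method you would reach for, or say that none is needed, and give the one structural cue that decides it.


Best approach: conjugate multiplication — an infinity-minus-infinity difference with a surviving radical — multiply by the conjugate to cancel the divergence.


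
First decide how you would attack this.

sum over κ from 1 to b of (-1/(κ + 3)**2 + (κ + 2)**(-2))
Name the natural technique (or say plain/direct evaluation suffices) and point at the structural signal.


Technique: telescoping — write out three consecutive terms and watch the interior cancel: the advanced copy one term subtracts reappears as the very next term's leading piece, pair after pair.


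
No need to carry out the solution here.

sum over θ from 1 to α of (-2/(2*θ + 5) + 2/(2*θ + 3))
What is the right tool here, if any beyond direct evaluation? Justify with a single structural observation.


Method: telescoping — the summand is built as 2/(2*θ + 3) minus its own successor — adjacent terms annihilate down the line.


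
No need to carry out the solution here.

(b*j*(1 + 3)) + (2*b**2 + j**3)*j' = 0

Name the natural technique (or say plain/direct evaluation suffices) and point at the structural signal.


Best approach: the exact-equation method — equality of cross partials is the green light — assemble the potential function term by term.


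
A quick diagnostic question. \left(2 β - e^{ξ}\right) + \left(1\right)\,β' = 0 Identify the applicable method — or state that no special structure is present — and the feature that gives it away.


Technique: a linear integrating factor — the unknown enters only to the first power against a nonzero forcing term — the integrating-factor template applies directly.


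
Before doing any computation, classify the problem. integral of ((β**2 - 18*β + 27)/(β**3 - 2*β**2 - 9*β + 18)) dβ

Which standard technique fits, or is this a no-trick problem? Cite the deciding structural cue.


Best approach: partial fractions — the denominator β**3 - 2*β**2 - 9*β + 18 factors, so the quotient decomposes into elementary partial fractions term by term.


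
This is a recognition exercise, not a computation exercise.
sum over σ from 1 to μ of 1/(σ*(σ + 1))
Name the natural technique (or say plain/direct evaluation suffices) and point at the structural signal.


Method: telescoping — 1/(σ*(σ + 1)) is a collapsed telescope: expand it into simple fractions to see the cancellation.


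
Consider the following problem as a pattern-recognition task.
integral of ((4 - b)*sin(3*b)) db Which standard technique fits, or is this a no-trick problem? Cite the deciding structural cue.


Best approach: integration by parts — the integrand splits as 4 - b times sin(3*b) — repeatedly differentiating the polynomial part kills it, which is the parts ladder.


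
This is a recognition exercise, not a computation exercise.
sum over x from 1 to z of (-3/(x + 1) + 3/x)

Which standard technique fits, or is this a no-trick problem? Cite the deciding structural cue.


Diagnosis: telescoping — the piece each term subtracts is 3/x advanced by one index, and it reappears with a plus sign leading the following term — the sum collapses to its boundary terms.


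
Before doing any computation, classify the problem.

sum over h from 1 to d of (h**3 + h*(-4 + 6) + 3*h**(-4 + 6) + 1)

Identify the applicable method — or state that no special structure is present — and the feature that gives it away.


Technique: no special technique — with only polynomial terms in h present, the classical sum-of-powers identities are all you need.


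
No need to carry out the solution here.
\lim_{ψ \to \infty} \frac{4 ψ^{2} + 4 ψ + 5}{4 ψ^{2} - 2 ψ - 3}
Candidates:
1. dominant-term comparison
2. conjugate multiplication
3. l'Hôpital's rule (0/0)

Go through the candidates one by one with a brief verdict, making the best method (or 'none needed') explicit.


Verdict: dominant-term comparison — divide through by the highest power of ψ; every lower-order term dies and the dominant terms decide the limit.
- dominant-term comparison: yes, a natural case for it.
- conjugate multiplication — there are no radicals in tension whose conjugate would simplify matters.
- l'Hôpital's rule (0/0): no 0/0 form appears: written as one quotient, top and bottom both grow without bound, and the ratio is decided by their leading terms.


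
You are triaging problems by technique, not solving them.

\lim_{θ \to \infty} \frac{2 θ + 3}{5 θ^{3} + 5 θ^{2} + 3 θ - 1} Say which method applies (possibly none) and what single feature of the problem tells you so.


Verdict: dominant-term comparison — divide through by the highest power of θ; every lower-order term dies and the dominant terms decide the limit. l'Hôpital's at-infinity variant applies to the expression viewed as a single quotient; the leading-term comparison is the direct route.


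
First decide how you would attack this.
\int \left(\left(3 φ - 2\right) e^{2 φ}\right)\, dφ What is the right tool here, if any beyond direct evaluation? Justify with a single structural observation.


Verdict: integration by parts — the integrand splits as 3 φ - 2 times e^{2 φ} — repeatedly differentiating the polynomial part kills it, which is the parts ladder.


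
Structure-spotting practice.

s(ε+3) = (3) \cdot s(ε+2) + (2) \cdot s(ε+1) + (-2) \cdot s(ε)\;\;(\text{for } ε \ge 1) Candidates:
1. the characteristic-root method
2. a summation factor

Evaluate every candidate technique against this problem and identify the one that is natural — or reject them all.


Diagnosis: the characteristic-root method — shift-invariance with fixed coefficients calls for exponential trials; the characteristic polynomial finds every r^ε.
- the characteristic-root method: applicable, and directly so.
- a summation factor: the recurrence reaches back more than one step, outside the first-order family a summation factor normalizes.


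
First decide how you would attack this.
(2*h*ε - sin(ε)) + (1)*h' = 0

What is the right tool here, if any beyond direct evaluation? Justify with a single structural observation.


Technique: a linear integrating factor — the unknown enters only to the first power against a nonzero forcing term — the integrating-factor template applies directly.


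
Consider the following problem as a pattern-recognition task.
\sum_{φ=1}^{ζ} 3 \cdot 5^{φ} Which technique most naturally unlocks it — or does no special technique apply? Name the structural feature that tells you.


Diagnosis: the geometric series formula — each summand is the previous one scaled by 5; that constant multiplier is itself the geometric structure.


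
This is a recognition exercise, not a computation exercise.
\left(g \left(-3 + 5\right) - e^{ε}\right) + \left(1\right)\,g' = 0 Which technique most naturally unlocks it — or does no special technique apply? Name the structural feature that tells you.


Verdict: a linear integrating factor — the unknown enters only to the first power against a nonzero forcing term — the integrating-factor template applies directly.


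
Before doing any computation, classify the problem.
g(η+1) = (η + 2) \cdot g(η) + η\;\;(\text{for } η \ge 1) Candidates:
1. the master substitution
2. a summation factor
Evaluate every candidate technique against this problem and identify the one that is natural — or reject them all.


Method: a summation factor — with the index-dependent coefficient η + 2, dividing by the cumulative product turns the left side into a pure difference.
- the master substitution — the recursive argument is a shift of the index, not a fixed fraction of it.
- a summation factor — applies; the problem has the shape this method handles.


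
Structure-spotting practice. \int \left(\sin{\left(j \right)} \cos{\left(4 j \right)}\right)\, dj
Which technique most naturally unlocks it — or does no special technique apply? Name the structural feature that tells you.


Technique: a trigonometric identity — \sin{\left(j \right)} \cos{\left(4 j \right)} is a beat pattern — rewrite the product as a sum of single-frequency waves before integrating.


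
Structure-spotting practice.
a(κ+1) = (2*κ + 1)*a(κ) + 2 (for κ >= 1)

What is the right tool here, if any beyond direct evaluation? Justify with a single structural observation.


Best approach: a summation factor — one-term recursion with variable weight 2*κ + 1 is solved by product normalization, not by root-finding.


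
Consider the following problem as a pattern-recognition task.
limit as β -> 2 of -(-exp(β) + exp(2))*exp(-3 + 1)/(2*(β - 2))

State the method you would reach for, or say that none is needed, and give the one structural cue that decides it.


Best approach: l'Hôpital's rule (0/0) — both numerator and denominator vanish at 2: the genuine 0/0 indeterminate that l'Hôpital exists for. A first-order expansion at the point is an equally standard path; the rule packages it.


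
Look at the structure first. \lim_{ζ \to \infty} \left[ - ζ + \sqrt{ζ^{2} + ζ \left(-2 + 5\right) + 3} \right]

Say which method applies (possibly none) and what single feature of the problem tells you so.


Technique: conjugate multiplication — the ∞ − ∞ radical form is the exact trigger for the conjugate maneuver.


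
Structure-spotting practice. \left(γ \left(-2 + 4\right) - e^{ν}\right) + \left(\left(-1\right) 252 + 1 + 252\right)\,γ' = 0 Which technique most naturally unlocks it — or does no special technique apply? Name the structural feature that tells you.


Technique: a linear integrating factor — the equation is linear in γ with coefficient (-2 + 4); multiplying by the integrating factor exp(∫(-2 + 4)) makes the left side a perfect derivative.


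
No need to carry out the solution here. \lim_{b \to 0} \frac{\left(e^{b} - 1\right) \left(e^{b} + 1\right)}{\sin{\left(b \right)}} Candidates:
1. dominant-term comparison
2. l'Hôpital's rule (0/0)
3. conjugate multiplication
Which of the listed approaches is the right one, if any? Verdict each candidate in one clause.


Best approach: l'Hôpital's rule (0/0) — numerator and denominator both vanish at 0 — a genuine 0/0 form, which is exactly when l'Hôpital applies. One could equally expand both pieces locally and compare leading terms; the rule does that in one stroke.
- dominant-term comparison — this limit is not decided by comparing polynomial growth at infinity.
- l'Hôpital's rule (0/0) — applies; the problem has the shape this method handles.
- conjugate multiplication — no difference of divergent radicals appears, so rationalizing has nothing to cancel.


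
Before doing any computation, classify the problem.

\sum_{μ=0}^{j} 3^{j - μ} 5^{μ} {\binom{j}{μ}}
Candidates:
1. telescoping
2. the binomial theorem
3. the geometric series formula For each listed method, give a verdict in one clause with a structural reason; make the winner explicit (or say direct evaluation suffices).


Technique: the binomial theorem — the summand is term μ of a binomial expansion in 5 and 3; the whole sum is a single power.
- telescoping: as presented, consecutive terms share no shifted copy to cancel against — no rewrite is on display to change that.
- the binomial theorem — applicable, and directly so.
- the geometric series formula — the ratio of consecutive terms depends on the index.


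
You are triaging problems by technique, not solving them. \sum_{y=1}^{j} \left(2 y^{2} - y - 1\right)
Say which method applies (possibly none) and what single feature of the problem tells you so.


Verdict: no special technique — with only polynomial terms in y present, the classical sum-of-powers identities are all you need.


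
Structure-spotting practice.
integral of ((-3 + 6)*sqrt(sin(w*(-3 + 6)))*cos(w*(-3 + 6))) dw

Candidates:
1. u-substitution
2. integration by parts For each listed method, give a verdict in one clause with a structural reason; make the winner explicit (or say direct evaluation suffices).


Best approach: u-substitution — read it as f(sin(w*(-3 + 6))) times a constant multiple of d(sin(w*(-3 + 6))): one substitution, u = sin(w*(-3 + 6)), finishes it.
- u-substitution — yes — fits the structure here.
- integration by parts — there is no nonconstant-polynomial-times-kernel split with an exp, sine, cosine (degree-1 argument), or logarithm partner.


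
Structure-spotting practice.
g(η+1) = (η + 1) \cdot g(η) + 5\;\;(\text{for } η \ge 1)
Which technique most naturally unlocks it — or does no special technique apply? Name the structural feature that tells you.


Technique: a summation factor — one step of memory with a weight η + 1 that changes as the index grows — the summation-factor construction is built for this.


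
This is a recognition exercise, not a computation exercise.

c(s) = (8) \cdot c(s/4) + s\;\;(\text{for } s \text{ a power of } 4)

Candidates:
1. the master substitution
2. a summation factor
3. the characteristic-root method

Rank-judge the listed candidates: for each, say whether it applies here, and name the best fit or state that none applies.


Best approach: the master substitution — the argument contracts 4-fold per step: reindex s exponentially and solve the linear recurrence in the new index.
- the master substitution — yes, a natural case for it.
- a summation factor — the recursion divides its index rather than shifting it — there is no previous-term chain for a summation factor to telescope.
- the characteristic-root method — a divided-index call is not the fixed-shift linear shape that characteristic roots solve.


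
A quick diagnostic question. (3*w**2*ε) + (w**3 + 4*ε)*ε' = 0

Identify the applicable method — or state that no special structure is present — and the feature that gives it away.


Method: the exact-equation method — equality of cross partials is the green light — assemble the potential function term by term.


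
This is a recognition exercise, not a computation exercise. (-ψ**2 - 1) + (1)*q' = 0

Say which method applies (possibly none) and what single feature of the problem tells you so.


Best approach: no special technique — the slope is a pure function of ψ; integrate both sides and be done.


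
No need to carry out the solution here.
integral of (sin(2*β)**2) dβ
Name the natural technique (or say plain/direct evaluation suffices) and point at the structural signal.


Technique: a trigonometric identity — sin(2*β)**2 is the textbook power-reduction case — identities first, antiderivatives second.


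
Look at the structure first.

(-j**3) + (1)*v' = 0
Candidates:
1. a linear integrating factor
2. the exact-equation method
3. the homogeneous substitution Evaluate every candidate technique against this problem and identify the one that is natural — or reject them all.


Method: no special technique — the slope is a function of j alone, so integrate both sides directly.
- a linear integrating factor — the linear template holds only trivially here (the unknown is absent, so the coefficient is zero) — the method is not the natural label.
- the exact-equation method: with the unknown absent from both coefficients, the cross-partial test holds emptily — nothing for the exact method to work on.
- the homogeneous substitution — the slope is not a function of the ratio of the variables alone.


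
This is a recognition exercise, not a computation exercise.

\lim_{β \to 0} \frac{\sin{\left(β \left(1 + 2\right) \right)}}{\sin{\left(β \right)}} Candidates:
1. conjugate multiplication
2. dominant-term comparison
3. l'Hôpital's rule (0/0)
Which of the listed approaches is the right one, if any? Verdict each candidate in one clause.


Method: l'Hôpital's rule (0/0) — plug in 0: top and bottom both hit zero, so differentiate each and retry. Known elementary limits would finish this too — the rule just bypasses the case analysis.
- conjugate multiplication — there are no radicals in tension whose conjugate would simplify matters.
- dominant-term comparison: no dominant power emerges to decide the limit by degree comparison.
- l'Hôpital's rule (0/0) — yes — fits the structure here.


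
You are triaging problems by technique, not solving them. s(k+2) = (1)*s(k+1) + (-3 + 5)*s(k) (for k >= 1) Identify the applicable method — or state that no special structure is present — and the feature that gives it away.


Verdict: the characteristic-root method — try a geometric ansatz r^k: constant coefficients turn the recurrence into one polynomial equation in r.


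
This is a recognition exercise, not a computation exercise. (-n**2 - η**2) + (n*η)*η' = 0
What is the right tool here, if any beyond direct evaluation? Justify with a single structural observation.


Best approach: the homogeneous substitution — solved for the derivative, the right side is unchanged under scaling n and η together — it depends only on the ratio η/n, so substitute a single ratio variable. This doubles as a Bernoulli equation in the unknown as written; the homogeneous route needs no setup at all.


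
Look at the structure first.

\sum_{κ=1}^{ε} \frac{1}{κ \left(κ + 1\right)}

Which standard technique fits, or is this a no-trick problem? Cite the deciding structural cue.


Technique: telescoping — \frac{1}{κ \left(κ + 1\right)} decomposes into shift-paired simple fractions; the series telescopes to finitely many boundary pieces.


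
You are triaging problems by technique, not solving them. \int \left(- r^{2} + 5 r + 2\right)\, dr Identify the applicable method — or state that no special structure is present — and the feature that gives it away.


Method: no special technique — every term is a constant multiple of a power of r; term-wise power-rule integration needs no preliminary transformation.


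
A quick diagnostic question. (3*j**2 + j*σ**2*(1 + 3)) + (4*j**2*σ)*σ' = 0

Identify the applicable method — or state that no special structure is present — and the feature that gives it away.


Technique: the exact-equation method — because the two cross partials coincide, the form is conservative as written — recover its potential in (j, σ).
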